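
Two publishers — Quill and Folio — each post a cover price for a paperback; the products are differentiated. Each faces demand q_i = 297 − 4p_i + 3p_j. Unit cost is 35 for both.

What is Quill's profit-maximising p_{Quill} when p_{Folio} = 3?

55.75

Quill's profit: π = (p_{Quill} − 35)(297 − 4p_{Quill} + 3p_{Folio}).
∂π/∂p_{Quill} = 437 − 8p_{Quill} + 3p_{Folio} = 0 ⇒ p_{Quill} = 54.625 + 0.375p_{Folio}.
At p_{Folio} = 3: p_{Quill} = 54.625 + 0.375·3 = 55.75.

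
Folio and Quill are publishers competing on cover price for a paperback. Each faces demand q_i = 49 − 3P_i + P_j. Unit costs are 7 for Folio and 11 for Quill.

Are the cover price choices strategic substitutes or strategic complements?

strategic complements

Folio's profit: π = (P_{Folio} − 7)(49 − 3P_{Folio} + P_{Quill}).
∂π/∂P_{Folio} = 70 − 6P_{Folio} + P_{Quill} = 0 ⇒ P_{Folio} = 35/3 + (1/6)P_{Quill}.
The best-response slope dP_{Folio}/dP_{Quill} = 1/6 > 0: the reaction function is upward-sloping, so the choices are strategic complements.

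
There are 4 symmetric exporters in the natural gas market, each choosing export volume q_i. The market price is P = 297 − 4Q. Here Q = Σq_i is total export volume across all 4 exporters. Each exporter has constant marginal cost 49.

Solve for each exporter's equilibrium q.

A representative exporter's profit is π_i = q_i(297 − 4Q) − 49q_i, with Q = q_i + Σ_{j≠i} q_j.
First-order condition: 248 − 8q_i − 4Σ_{j≠i} q_j = 0.
In a symmetric equilibrium every exporter chooses the same q, so Σ_{j≠i} q_j = 3q. The condition becomes 248 − 20q = 0, giving q = 248/20 = 12.4.

12.4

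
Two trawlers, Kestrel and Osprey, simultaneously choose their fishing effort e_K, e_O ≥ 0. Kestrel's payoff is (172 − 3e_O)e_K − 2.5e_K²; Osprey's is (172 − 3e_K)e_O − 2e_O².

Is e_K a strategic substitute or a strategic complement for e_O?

Expanding Kestrel's payoff: 172e_K − 3e_Oe_K − 2.5e_K².
∂π/∂e_K = 172 − 3e_O − 5e_K = 0, so e_K = 34.4 − 0.6e_O.
The best-response slope de_K/de_O = −0.6 < 0: the reaction function is downward-sloping, so the choices are strategic substitutes.

strategic substitutes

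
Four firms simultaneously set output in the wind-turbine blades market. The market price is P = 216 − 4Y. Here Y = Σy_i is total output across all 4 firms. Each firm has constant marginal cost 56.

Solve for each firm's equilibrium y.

A representative firm's profit is π_i = y_i(216 − 4Y) − 56y_i, with Y = y_i + Σ_{j≠i} y_j.
First-order condition: 160 − 8y_i − 4Σ_{j≠i} y_j = 0.
Imposing symmetry (y_j = y for all j) turns Σ_{j≠i} y_j into 3y, so 160 = 20y and y = 8.

8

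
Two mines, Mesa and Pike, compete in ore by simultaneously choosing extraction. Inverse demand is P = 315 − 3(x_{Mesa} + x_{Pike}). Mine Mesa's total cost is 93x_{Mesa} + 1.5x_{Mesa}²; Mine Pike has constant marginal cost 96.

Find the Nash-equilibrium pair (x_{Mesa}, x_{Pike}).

Mine Mesa's profit: π = x_{Mesa}(315 − 3(x_{Mesa} + x_{Pike})) − 93x_{Mesa} − 1.5x_{Mesa}².
∂π/∂x_{Mesa} = 222 − 9x_{Mesa} − 3x_{Pike} = 0, so x_{Mesa} = 74/3 − (1/3)x_{Pike}.
For Pike: ∂π/∂x_{Pike} = 219 − 6x_{Pike} − 3x_{Mesa} = 0 ⇒ x_{Pike} = 36.5 − 0.5x_{Mesa}.
Plugging x_{Pike} into Mesa's best response: x_{Mesa} = 74/3 − (1/3)(36.5 − 0.5x_{Mesa}) ⇒ (5/6)x_{Mesa} = 12.5, so x_{Mesa} = 15.
Then x_{Pike} = 36.5 − 0.5·15 = 29.

15, 29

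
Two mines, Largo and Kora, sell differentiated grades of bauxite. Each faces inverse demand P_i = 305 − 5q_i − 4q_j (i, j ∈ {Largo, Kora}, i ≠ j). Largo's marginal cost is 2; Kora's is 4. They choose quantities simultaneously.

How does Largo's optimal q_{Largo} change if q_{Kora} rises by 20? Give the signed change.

-8

Mine Largo's profit: π = q_{Largo}(305 − 5q_{Largo} − 4q_{Kora}) − 2q_{Largo}.
∂π/∂q_{Largo} = 303 − 10q_{Largo} − 4q_{Kora} = 0 ⇒ q_{Largo} = 30.3 − 0.4q_{Kora}.
The reaction-function slope is −0.4, so a 20-unit rise in q_{Kora} moves q_{Largo} by −0.4 × 20 = −8. Largo's best response falls — the actions are strategic substitutes.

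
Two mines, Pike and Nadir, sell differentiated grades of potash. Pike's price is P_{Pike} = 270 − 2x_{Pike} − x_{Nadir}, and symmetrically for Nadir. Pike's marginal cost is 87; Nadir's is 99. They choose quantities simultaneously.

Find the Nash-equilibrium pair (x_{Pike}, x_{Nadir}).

Mine Pike's profit: π = x_{Pike}(270 − 2x_{Pike} − x_{Nadir}) − 87x_{Pike}.
∂π/∂x_{Pike} = 183 − 4x_{Pike} − x_{Nadir} = 0 ⇒ x_{Pike} = 45.75 − 0.25x_{Nadir}.
Similarly x_{Nadir} = 42.75 − 0.25x_{Pike}.
Substituting the second reaction function into the first: x_{Pike} = 45.75 − 0.25(42.75 − 0.25x_{Pike}), which gives 0.9375x_{Pike} = 35.0625 ⇒ x_{Pike} = 37.4.
Then x_{Nadir} = 42.75 − 0.25·37.4 = 33.4.

37.4, 33.4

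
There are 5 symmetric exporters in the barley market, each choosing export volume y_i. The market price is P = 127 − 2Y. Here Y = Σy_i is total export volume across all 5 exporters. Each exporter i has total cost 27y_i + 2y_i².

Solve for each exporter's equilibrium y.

6.25

A representative exporter's profit is π_i = y_i(127 − 2Y) − 27y_i − 2y_i², with Y = y_i + Σ_{j≠i} y_j.
First-order condition: 100 − 8y_i − 2Σ_{j≠i} y_j = 0.
Imposing symmetry (y_j = y for all j) turns Σ_{j≠i} y_j into 4y, so 100 = 16y and y = 6.25.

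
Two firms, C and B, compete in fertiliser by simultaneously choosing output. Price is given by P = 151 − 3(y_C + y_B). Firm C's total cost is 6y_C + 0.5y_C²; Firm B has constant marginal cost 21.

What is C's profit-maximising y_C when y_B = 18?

Firm C's profit: π = y_C(151 − 3(y_C + y_B)) − 6y_C − 0.5y_C².
∂π/∂y_C = 145 − 7y_C − 3y_B = 0, so y_C = 145/7 − (3/7)y_B.
At y_B = 18: y_C = 145/7 − (3/7)·18 = 13.

13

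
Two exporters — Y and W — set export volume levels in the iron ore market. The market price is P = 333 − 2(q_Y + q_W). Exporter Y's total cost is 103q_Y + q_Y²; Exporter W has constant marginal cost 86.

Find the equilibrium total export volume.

Exporter Y's profit: π = q_Y(333 − 2(q_Y + q_W)) − 103q_Y − q_Y².
∂π/∂q_Y = 230 − 6q_Y − 2q_W = 0, so q_Y = 115/3 − (1/3)q_W.
For W: ∂π/∂q_W = 247 − 4q_W − 2q_Y = 0 ⇒ q_W = 61.75 − 0.5q_Y.
Substituting the second reaction function into the first: q_Y = 115/3 − (1/3)(61.75 − 0.5q_Y), which gives (5/6)q_Y = 17.75 ⇒ q_Y = 21.3.
Then q_W = 61.75 − 0.5·21.3 = 51.1.
Total export volume: 21.3 + 51.1 = 72.4.

72.4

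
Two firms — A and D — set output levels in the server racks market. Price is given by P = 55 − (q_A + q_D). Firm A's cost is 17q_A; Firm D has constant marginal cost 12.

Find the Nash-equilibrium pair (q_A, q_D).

Firm A's profit: π = q_A(55 − (q_A + q_D)) − 17q_A.
∂π/∂q_A = 38 − 2q_A − q_D = 0, so q_A = 19 − 0.5q_D.
By the same steps for D: q_D = 21.5 − 0.5q_A.
Substituting the second reaction function into the first: q_A = 19 − 0.5(21.5 − 0.5q_A), which gives 0.75q_A = 8.25 ⇒ q_A = 11.
Then q_D = 21.5 − 0.5·11 = 16.

11, 16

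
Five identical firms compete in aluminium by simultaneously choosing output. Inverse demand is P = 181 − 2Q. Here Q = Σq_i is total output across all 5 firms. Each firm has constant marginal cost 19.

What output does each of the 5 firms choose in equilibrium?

A representative firm's profit is π_i = q_i(181 − 2Q) − 19q_i, with Q = q_i + Σ_{j≠i} q_j.
First-order condition: 162 − 4q_i − 2Σ_{j≠i} q_j = 0.
With identical firms, set every q_j = q: then 162 − 4q − 8q = 0, i.e. q = 162/12 = 13.5.

13.5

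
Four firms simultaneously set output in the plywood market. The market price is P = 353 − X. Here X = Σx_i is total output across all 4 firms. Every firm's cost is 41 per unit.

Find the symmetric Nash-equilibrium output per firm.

A representative firm's profit is π_i = x_i(353 − X) − 41x_i, with X = x_i + Σ_{j≠i} x_j.
First-order condition: 312 − 2x_i − Σ_{j≠i} x_j = 0.
With identical firms, set every x_j = x: then 312 − 2x − 3x = 0, i.e. x = 312/5 = 62.4.

62.4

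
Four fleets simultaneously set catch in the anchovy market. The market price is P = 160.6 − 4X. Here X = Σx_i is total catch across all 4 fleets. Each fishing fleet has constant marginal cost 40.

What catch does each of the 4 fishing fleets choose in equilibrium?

A representative fishing fleet's profit is π_i = x_i(160.6 − 4X) − 40x_i, with X = x_i + Σ_{j≠i} x_j.
First-order condition: 120.6 − 8x_i − 4Σ_{j≠i} x_j = 0.
With identical fishing fleets, set every x_j = x: then 120.6 − 8x − 12x = 0, i.e. x = 120.6/20 = 6.03.

6.03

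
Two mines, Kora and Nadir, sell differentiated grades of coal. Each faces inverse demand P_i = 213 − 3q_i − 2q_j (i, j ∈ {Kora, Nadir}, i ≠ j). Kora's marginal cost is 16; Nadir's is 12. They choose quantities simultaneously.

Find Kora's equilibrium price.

89.125

Mine Kora's profit: π = q_{Kora}(213 − 3q_{Kora} − 2q_{Nadir}) − 16q_{Kora}.
∂π/∂q_{Kora} = 197 − 6q_{Kora} − 2q_{Nadir} = 0 ⇒ q_{Kora} = 197/6 − (1/3)q_{Nadir}.
Similarly q_{Nadir} = 33.5 − (1/3)q_{Kora}.
Solving the two reaction functions simultaneously: (1 − (−1/3)(−1/3))q_{Kora} = 197/6 − (1/3)·33.5, so (8/9)q_{Kora} = 65/3 and q_{Kora} = 24.375.
Then q_{Nadir} = 33.5 − (1/3)·24.375 = 25.375.
P_{Kora} = 213 − 3·24.375 − 2·25.375 = 89.125.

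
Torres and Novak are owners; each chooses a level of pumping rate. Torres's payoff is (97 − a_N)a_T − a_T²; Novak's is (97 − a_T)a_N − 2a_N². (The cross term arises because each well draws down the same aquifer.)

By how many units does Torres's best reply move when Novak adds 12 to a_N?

Expanding Torres's payoff: 97a_T − a_Na_T − a_T².
∂π/∂a_T = 97 − a_N − 2a_T = 0, so a_T = 48.5 − 0.5a_N.
The reaction-function slope is −0.5, so a 12-unit rise in a_N moves a_T by −0.5 × 12 = −6. Torres's best response falls — the actions are strategic substitutes.

-6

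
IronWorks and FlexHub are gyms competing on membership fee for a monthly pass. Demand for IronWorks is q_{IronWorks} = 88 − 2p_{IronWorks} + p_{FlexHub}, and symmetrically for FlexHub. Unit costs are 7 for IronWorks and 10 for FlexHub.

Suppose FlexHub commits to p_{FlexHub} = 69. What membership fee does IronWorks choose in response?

IronWorks's profit: π = (p_{IronWorks} − 7)(88 − 2p_{IronWorks} + p_{FlexHub}).
∂π/∂p_{IronWorks} = 102 − 4p_{IronWorks} + p_{FlexHub} = 0 ⇒ p_{IronWorks} = 25.5 + 0.25p_{FlexHub}.
At p_{FlexHub} = 69: p_{IronWorks} = 25.5 + 0.25·69 = 42.75.

42.75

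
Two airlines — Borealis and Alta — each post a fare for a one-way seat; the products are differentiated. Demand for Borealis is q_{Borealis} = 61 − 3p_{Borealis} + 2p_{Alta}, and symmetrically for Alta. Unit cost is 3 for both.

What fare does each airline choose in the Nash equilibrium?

Borealis's profit: π = (p_{Borealis} − 3)(61 − 3p_{Borealis} + 2p_{Alta}).
∂π/∂p_{Borealis} = 70 − 6p_{Borealis} + 2p_{Alta} = 0 ⇒ p_{Borealis} = 35/3 + (1/3)p_{Alta}.
The game is symmetric, so in equilibrium p_{Alta} = p_{Borealis}: the reaction function gives (2/3)p_{Borealis} = 35/3, hence p_{Borealis} = 17.5.

17.5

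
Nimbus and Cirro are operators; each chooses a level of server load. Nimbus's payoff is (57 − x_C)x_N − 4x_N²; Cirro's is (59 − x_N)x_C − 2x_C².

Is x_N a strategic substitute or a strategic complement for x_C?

strategic substitutes

Expanding Nimbus's payoff: 57x_N − x_Cx_N − 4x_N².
∂π/∂x_N = 57 − x_C − 8x_N = 0, so x_N = 7.125 − 0.125x_C.
The best-response slope dx_N/dx_C = −0.125 < 0: the reaction function is downward-sloping, so the choices are strategic substitutes.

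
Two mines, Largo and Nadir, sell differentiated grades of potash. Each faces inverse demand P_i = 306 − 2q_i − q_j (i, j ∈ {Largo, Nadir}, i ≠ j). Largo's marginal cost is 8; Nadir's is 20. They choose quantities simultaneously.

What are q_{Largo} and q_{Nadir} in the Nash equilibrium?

Mine Largo's profit: π = q_{Largo}(306 − 2q_{Largo} − q_{Nadir}) − 8q_{Largo}.
∂π/∂q_{Largo} = 298 − 4q_{Largo} − q_{Nadir} = 0 ⇒ q_{Largo} = 74.5 − 0.25q_{Nadir}.
Similarly q_{Nadir} = 71.5 − 0.25q_{Largo}.
Solving the two reaction functions simultaneously: (1 − (−0.25)(−0.25))q_{Largo} = 74.5 − 0.25·71.5, so 0.9375q_{Largo} = 56.625 and q_{Largo} = 60.4.
Then q_{Nadir} = 71.5 − 0.25·60.4 = 56.4.

60.4, 56.4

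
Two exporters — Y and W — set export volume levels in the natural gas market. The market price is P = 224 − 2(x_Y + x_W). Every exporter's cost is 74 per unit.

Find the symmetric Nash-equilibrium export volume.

25

Exporter Y's profit: π = x_Y(224 − 2(x_Y + x_W)) − 74x_Y.
∂π/∂x_Y = 150 − 4x_Y − 2x_W = 0, so x_Y = 37.5 − 0.5x_W.
The game is symmetric, so in equilibrium x_W = x_Y: the reaction function gives 1.5x_Y = 37.5, hence x_Y = 25.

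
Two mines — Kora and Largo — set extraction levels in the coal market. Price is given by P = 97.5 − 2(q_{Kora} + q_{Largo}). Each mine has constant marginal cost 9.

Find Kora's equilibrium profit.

435.125

Mine Kora's profit: π = q_{Kora}(97.5 − 2(q_{Kora} + q_{Largo})) − 9q_{Kora}.
∂π/∂q_{Kora} = 88.5 − 4q_{Kora} − 2q_{Largo} = 0, so q_{Kora} = 22.125 − 0.5q_{Largo}.
Setting q_{Kora} = q_{Largo} in the reaction function: q_{Kora} = 22.125 − 0.5q_{Kora}, so q_{Kora} = 22.125 / 1.5 = 14.75.
Price P = 97.5 − 2·29.5 = 38.5.
Kora's profit: (38.5 − 9)·14.75 = 435.125.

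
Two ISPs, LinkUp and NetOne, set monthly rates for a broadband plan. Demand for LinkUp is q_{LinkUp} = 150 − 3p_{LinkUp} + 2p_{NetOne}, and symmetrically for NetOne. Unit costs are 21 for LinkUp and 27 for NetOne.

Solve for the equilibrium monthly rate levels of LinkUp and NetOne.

54.375, 56.625

LinkUp's profit: π = (p_{LinkUp} − 21)(150 − 3p_{LinkUp} + 2p_{NetOne}).
∂π/∂p_{LinkUp} = 213 − 6p_{LinkUp} + 2p_{NetOne} = 0 ⇒ p_{LinkUp} = 35.5 + (1/3)p_{NetOne}.
Similarly p_{NetOne} = 38.5 + (1/3)p_{LinkUp}.
Plugging p_{NetOne} into LinkUp's best response: p_{LinkUp} = 35.5 + (1/3)(38.5 + (1/3)p_{LinkUp}) ⇒ (8/9)p_{LinkUp} = 145/3, so p_{LinkUp} = 54.375.
Then p_{NetOne} = 38.5 + (1/3)·54.375 = 56.625.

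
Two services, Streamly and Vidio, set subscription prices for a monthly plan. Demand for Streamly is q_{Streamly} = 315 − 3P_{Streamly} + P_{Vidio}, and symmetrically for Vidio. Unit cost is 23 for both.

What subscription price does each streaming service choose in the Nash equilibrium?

76.8

Streamly's profit: π = (P_{Streamly} − 23)(315 − 3P_{Streamly} + P_{Vidio}).
∂π/∂P_{Streamly} = 384 − 6P_{Streamly} + P_{Vidio} = 0 ⇒ P_{Streamly} = 64 + (1/6)P_{Vidio}.
The game is symmetric, so in equilibrium P_{Vidio} = P_{Streamly}: the reaction function gives (5/6)P_{Streamly} = 64, hence P_{Streamly} = 76.8.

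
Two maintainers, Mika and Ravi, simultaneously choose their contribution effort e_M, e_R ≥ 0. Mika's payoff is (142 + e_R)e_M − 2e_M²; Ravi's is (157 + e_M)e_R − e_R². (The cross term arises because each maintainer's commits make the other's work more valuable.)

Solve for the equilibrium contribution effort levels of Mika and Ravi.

63, 110

Expanding Mika's payoff: 142e_M + e_Re_M − 2e_M².
∂π/∂e_M = 142 + e_R − 4e_M = 0, so e_M = 35.5 + 0.25e_R.
Likewise for Ravi: e_R = 78.5 + 0.5e_M.
Substituting the second reaction function into the first: e_M = 35.5 + 0.25(78.5 + 0.5e_M), which gives 0.875e_M = 55.125 ⇒ e_M = 63.
Then e_R = 78.5 + 0.5·63 = 110.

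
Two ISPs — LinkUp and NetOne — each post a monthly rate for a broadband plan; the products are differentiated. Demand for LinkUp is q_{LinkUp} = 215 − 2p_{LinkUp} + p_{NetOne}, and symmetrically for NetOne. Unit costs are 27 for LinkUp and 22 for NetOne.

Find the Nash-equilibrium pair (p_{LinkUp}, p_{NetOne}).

LinkUp's profit: π = (p_{LinkUp} − 27)(215 − 2p_{LinkUp} + p_{NetOne}).
∂π/∂p_{LinkUp} = 269 − 4p_{LinkUp} + p_{NetOne} = 0 ⇒ p_{LinkUp} = 67.25 + 0.25p_{NetOne}.
Similarly p_{NetOne} = 64.75 + 0.25p_{LinkUp}.
Solving the two reaction functions simultaneously: (1 − (0.25)(0.25))p_{LinkUp} = 67.25 + 0.25·64.75, so 0.9375p_{LinkUp} = 83.4375 and p_{LinkUp} = 89.
Then p_{NetOne} = 64.75 + 0.25·89 = 87.

89, 87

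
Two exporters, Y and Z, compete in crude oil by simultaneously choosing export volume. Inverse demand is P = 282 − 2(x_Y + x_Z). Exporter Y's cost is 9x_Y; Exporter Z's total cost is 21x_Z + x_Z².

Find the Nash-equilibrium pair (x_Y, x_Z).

Exporter Y's profit: π = x_Y(282 − 2(x_Y + x_Z)) − 9x_Y.
∂π/∂x_Y = 273 − 4x_Y − 2x_Z = 0, so x_Y = 68.25 − 0.5x_Z.
For Z: ∂π/∂x_Z = 261 − 6x_Z − 2x_Y = 0 ⇒ x_Z = 43.5 − (1/3)x_Y.
Substituting the second reaction function into the first: x_Y = 68.25 − 0.5(43.5 − (1/3)x_Y), which gives (5/6)x_Y = 46.5 ⇒ x_Y = 55.8.
Then x_Z = 43.5 − (1/3)·55.8 = 24.9.

55.8, 24.9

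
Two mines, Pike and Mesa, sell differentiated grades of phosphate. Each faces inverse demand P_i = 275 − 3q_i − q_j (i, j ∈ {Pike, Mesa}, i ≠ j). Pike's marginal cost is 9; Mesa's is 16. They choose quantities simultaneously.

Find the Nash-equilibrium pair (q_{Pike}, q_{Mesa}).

Mine Pike's profit: π = q_{Pike}(275 − 3q_{Pike} − q_{Mesa}) − 9q_{Pike}.
∂π/∂q_{Pike} = 266 − 6q_{Pike} − q_{Mesa} = 0 ⇒ q_{Pike} = 133/3 − (1/6)q_{Mesa}.
Similarly q_{Mesa} = 259/6 − (1/6)q_{Pike}.
Solving the two reaction functions simultaneously: (1 − (−1/6)(−1/6))q_{Pike} = 133/3 − (1/6)·(259/6), so (35/36)q_{Pike} = 1337/36 and q_{Pike} = 38.2.
Then q_{Mesa} = 259/6 − (1/6)·38.2 = 36.8.

38.2, 36.8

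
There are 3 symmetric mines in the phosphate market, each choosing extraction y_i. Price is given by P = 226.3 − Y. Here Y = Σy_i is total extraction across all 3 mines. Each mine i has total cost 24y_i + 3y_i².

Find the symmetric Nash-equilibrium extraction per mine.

A representative mine's profit is π_i = y_i(226.3 − Y) − 24y_i − 3y_i², with Y = y_i + Σ_{j≠i} y_j.
First-order condition: 202.3 − 8y_i − Σ_{j≠i} y_j = 0.
Imposing symmetry (y_j = y for all j) turns Σ_{j≠i} y_j into 2y, so 202.3 = 10y and y = 20.23.

20.23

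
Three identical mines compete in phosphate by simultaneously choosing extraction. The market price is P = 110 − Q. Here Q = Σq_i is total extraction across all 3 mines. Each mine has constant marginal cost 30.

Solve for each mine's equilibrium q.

A representative mine's profit is π_i = q_i(110 − Q) − 30q_i, with Q = q_i + Σ_{j≠i} q_j.
First-order condition: 80 − 2q_i − Σ_{j≠i} q_j = 0.
With identical mines, set every q_j = q: then 80 − 2q − 2q = 0, i.e. q = 80/4 = 20.

20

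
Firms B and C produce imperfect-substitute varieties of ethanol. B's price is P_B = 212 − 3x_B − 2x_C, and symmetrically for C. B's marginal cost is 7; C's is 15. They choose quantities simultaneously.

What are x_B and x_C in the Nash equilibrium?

26.125, 24.125

Firm B's profit: π = x_B(212 − 3x_B − 2x_C) − 7x_B.
∂π/∂x_B = 205 − 6x_B − 2x_C = 0 ⇒ x_B = 205/6 − (1/3)x_C.
Similarly x_C = 197/6 − (1/3)x_B.
Substituting the second reaction function into the first: x_B = 205/6 − (1/3)(197/6 − (1/3)x_B), which gives (8/9)x_B = 209/9 ⇒ x_B = 26.125.
Then x_C = 197/6 − (1/3)·26.125 = 24.125.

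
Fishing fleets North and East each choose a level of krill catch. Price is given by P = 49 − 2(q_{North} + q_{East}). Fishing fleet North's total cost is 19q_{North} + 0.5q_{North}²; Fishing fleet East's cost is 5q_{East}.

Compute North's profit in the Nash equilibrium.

Fishing fleet North's profit: π = q_{North}(49 − 2(q_{North} + q_{East})) − 19q_{North} − 0.5q_{North}².
∂π/∂q_{North} = 30 − 5q_{North} − 2q_{East} = 0, so q_{North} = 6 − 0.4q_{East}.
For East: ∂π/∂q_{East} = 44 − 4q_{East} − 2q_{North} = 0 ⇒ q_{East} = 11 − 0.5q_{North}.
Substituting the second reaction function into the first: q_{North} = 6 − 0.4(11 − 0.5q_{North}), which gives 0.8q_{North} = 1.6 ⇒ q_{North} = 2.
Then q_{East} = 11 − 0.5·2 = 10.
Price P = 49 − 2·12 = 25.
North's profit: (25 − 19)·2 − 0.5(2)² = 10.

10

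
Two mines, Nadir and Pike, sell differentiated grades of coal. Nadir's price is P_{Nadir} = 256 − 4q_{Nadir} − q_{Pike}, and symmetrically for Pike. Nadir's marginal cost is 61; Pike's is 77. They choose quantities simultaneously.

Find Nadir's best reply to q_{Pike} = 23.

21.5

Mine Nadir's profit: π = q_{Nadir}(256 − 4q_{Nadir} − q_{Pike}) − 61q_{Nadir}.
∂π/∂q_{Nadir} = 195 − 8q_{Nadir} − q_{Pike} = 0 ⇒ q_{Nadir} = 24.375 − 0.125q_{Pike}.
At q_{Pike} = 23: q_{Nadir} = 24.375 − 0.125·23 = 21.5.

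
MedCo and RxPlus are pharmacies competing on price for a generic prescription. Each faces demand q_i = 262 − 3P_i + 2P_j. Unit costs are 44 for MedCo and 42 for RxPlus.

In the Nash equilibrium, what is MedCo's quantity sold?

162.375

MedCo's profit: π = (P_{MedCo} − 44)(262 − 3P_{MedCo} + 2P_{RxPlus}).
∂π/∂P_{MedCo} = 394 − 6P_{MedCo} + 2P_{RxPlus} = 0 ⇒ P_{MedCo} = 197/3 + (1/3)P_{RxPlus}.
Similarly P_{RxPlus} = 194/3 + (1/3)P_{MedCo}.
Plugging P_{RxPlus} into MedCo's best response: P_{MedCo} = 197/3 + (1/3)(194/3 + (1/3)P_{MedCo}) ⇒ (8/9)P_{MedCo} = 785/9, so P_{MedCo} = 98.125.
Then P_{RxPlus} = 194/3 + (1/3)·98.125 = 97.375.
q_{MedCo} = 262 − 3·98.125 + 2·97.375 = 162.375.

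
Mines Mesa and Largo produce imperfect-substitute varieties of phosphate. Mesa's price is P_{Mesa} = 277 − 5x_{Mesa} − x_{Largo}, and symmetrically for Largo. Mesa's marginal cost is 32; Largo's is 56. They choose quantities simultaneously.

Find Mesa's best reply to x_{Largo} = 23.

22.2

Mine Mesa's profit: π = x_{Mesa}(277 − 5x_{Mesa} − x_{Largo}) − 32x_{Mesa}.
∂π/∂x_{Mesa} = 245 − 10x_{Mesa} − x_{Largo} = 0 ⇒ x_{Mesa} = 24.5 − 0.1x_{Largo}.
At x_{Largo} = 23: x_{Mesa} = 24.5 − 0.1·23 = 22.2.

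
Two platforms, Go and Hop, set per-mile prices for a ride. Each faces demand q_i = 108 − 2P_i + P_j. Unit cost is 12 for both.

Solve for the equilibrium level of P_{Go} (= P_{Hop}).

Go's profit: π = (P_{Go} − 12)(108 − 2P_{Go} + P_{Hop}).
∂π/∂P_{Go} = 132 − 4P_{Go} + P_{Hop} = 0 ⇒ P_{Go} = 33 + 0.25P_{Hop}.
The game is symmetric, so in equilibrium P_{Hop} = P_{Go}: the reaction function gives 0.75P_{Go} = 33, hence P_{Go} = 44.

44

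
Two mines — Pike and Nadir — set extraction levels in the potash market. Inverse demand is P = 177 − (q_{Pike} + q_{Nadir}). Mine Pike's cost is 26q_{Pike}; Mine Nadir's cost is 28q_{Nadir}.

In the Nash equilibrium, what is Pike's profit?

Mine Pike's profit: π = q_{Pike}(177 − (q_{Pike} + q_{Nadir})) − 26q_{Pike}.
∂π/∂q_{Pike} = 151 − 2q_{Pike} − q_{Nadir} = 0, so q_{Pike} = 75.5 − 0.5q_{Nadir}.
By the same steps for Nadir: q_{Nadir} = 74.5 − 0.5q_{Pike}.
Plugging q_{Nadir} into Pike's best response: q_{Pike} = 75.5 − 0.5(74.5 − 0.5q_{Pike}) ⇒ 0.75q_{Pike} = 38.25, so q_{Pike} = 51.
Then q_{Nadir} = 74.5 − 0.5·51 = 49.
Price P = 177 − 100 = 77.
Pike's profit: (77 − 26)·51 = 2601.

2601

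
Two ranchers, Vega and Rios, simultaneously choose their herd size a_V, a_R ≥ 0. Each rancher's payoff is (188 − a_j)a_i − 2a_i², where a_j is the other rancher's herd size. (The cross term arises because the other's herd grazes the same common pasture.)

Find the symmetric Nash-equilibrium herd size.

37.6

Vega's payoff is (188 − a_R)a_V − 2a_V².
∂π/∂a_V = 188 − a_R − 4a_V = 0, so a_V = 47 − 0.25a_R.
The game is symmetric, so in equilibrium a_R = a_V: the reaction function gives 1.25a_V = 47, hence a_V = 37.6.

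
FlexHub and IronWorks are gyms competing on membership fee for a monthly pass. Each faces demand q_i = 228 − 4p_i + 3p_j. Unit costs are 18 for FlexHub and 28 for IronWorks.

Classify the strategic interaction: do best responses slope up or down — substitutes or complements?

strategic complements

FlexHub's profit: π = (p_{FlexHub} − 18)(228 − 4p_{FlexHub} + 3p_{IronWorks}).
∂π/∂p_{FlexHub} = 300 − 8p_{FlexHub} + 3p_{IronWorks} = 0 ⇒ p_{FlexHub} = 37.5 + 0.375p_{IronWorks}.
The best-response slope dp_{FlexHub}/dp_{IronWorks} = 0.375 > 0: the reaction function is upward-sloping, so the choices are strategic complements.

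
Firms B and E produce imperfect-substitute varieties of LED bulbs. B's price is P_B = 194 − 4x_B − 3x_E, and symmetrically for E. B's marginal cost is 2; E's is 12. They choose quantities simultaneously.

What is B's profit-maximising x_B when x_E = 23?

15.375

Firm B's profit: π = x_B(194 − 4x_B − 3x_E) − 2x_B.
∂π/∂x_B = 192 − 8x_B − 3x_E = 0 ⇒ x_B = 24 − 0.375x_E.
At x_E = 23: x_B = 24 − 0.375·23 = 15.375.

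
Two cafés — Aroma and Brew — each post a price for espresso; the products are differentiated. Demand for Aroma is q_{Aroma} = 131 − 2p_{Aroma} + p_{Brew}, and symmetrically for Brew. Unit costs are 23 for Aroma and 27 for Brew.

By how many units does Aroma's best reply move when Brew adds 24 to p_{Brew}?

6

Aroma's profit: π = (p_{Aroma} − 23)(131 − 2p_{Aroma} + p_{Brew}).
∂π/∂p_{Aroma} = 177 − 4p_{Aroma} + p_{Brew} = 0 ⇒ p_{Aroma} = 44.25 + 0.25p_{Brew}.
The reaction-function slope is 0.25, so a 24-unit rise in p_{Brew} moves p_{Aroma} by 0.25 × 24 = 6. Aroma's best response rises — the actions are strategic complements.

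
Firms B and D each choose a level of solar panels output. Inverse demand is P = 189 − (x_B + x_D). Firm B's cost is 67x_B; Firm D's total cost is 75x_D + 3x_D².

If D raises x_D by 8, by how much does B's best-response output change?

-4

Firm B's profit: π = x_B(189 − (x_B + x_D)) − 67x_B.
∂π/∂x_B = 122 − 2x_B − x_D = 0, so x_B = 61 − 0.5x_D.
The reaction-function slope is −0.5, so an 8-unit rise in x_D moves x_B by −0.5 × 8 = −4. B's best response falls — the actions are strategic substitutes.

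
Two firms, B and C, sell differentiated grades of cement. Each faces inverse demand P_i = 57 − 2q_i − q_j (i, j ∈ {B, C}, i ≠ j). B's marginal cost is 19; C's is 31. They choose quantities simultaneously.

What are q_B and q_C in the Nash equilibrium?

8.4, 4.4

Firm B's profit: π = q_B(57 − 2q_B − q_C) − 19q_B.
∂π/∂q_B = 38 − 4q_B − q_C = 0 ⇒ q_B = 9.5 − 0.25q_C.
Similarly q_C = 6.5 − 0.25q_B.
Plugging q_C into B's best response: q_B = 9.5 − 0.25(6.5 − 0.25q_B) ⇒ 0.9375q_B = 7.875, so q_B = 8.4.
Then q_C = 6.5 − 0.25·8.4 = 4.4.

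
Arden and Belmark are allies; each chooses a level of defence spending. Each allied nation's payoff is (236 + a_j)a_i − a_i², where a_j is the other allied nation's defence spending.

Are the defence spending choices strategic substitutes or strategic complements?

Arden's payoff is (236 + a_B)a_A − a_A².
∂π/∂a_A = 236 + a_B − 2a_A = 0, so a_A = 118 + 0.5a_B.
The best-response slope da_A/da_B = 0.5 > 0: the reaction function is upward-sloping, so the choices are strategic complements.

strategic complements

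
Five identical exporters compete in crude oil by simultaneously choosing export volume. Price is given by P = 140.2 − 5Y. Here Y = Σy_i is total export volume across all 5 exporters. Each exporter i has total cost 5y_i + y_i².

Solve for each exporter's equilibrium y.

4.225

A representative exporter's profit is π_i = y_i(140.2 − 5Y) − 5y_i − y_i², with Y = y_i + Σ_{j≠i} y_j.
First-order condition: 135.2 − 12y_i − 5Σ_{j≠i} y_j = 0.
Imposing symmetry (y_j = y for all j) turns Σ_{j≠i} y_j into 4y, so 135.2 = 32y and y = 4.225.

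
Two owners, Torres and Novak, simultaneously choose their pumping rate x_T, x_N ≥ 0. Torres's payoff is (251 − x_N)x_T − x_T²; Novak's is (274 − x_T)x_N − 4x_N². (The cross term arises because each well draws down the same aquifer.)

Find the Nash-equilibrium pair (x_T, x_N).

115.6, 19.8

Expanding Torres's payoff: 251x_T − x_Nx_T − x_T².
∂π/∂x_T = 251 − x_N − 2x_T = 0, so x_T = 125.5 − 0.5x_N.
Likewise for Novak: x_N = 34.25 − 0.125x_T.
Plugging x_N into Torres's best response: x_T = 125.5 − 0.5(34.25 − 0.125x_T) ⇒ 0.9375x_T = 108.375, so x_T = 115.6.
Then x_N = 34.25 − 0.125·115.6 = 19.8.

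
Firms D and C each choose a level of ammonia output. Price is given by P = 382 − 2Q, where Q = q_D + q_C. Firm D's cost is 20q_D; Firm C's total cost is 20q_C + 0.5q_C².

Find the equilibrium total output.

113.125

Firm D's profit: π = q_D(382 − 2(q_D + q_C)) − 20q_D.
∂π/∂q_D = 362 − 4q_D − 2q_C = 0, so q_D = 90.5 − 0.5q_C.
For C: ∂π/∂q_C = 362 − 5q_C − 2q_D = 0 ⇒ q_C = 72.4 − 0.4q_D.
Plugging q_C into D's best response: q_D = 90.5 − 0.5(72.4 − 0.4q_D) ⇒ 0.8q_D = 54.3, so q_D = 67.875.
Then q_C = 72.4 − 0.4·67.875 = 45.25.
Total output: 67.875 + 45.25 = 113.125.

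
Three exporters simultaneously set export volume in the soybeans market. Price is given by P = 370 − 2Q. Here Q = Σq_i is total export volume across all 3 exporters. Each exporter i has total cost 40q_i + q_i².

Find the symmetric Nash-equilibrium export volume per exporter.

33

A representative exporter's profit is π_i = q_i(370 − 2Q) − 40q_i − q_i², with Q = q_i + Σ_{j≠i} q_j.
First-order condition: 330 − 6q_i − 2Σ_{j≠i} q_j = 0.
With identical exporters, set every q_j = q: then 330 − 6q − 4q = 0, i.e. q = 330/10 = 33.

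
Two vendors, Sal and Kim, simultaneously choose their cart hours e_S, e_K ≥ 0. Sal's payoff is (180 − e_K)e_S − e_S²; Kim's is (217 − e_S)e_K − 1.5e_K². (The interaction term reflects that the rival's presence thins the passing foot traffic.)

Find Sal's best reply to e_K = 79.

50.5

Expanding Sal's payoff: 180e_S − e_Ke_S − e_S².
∂π/∂e_S = 180 − e_K − 2e_S = 0, so e_S = 90 − 0.5e_K.
At e_K = 79: e_S = 90 − 0.5·79 = 50.5.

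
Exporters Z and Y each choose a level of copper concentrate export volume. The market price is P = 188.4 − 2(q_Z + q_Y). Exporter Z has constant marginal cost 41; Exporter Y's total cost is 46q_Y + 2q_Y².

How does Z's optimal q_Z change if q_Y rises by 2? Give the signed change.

-1

Exporter Z's profit: π = q_Z(188.4 − 2(q_Z + q_Y)) − 41q_Z.
∂π/∂q_Z = 147.4 − 4q_Z − 2q_Y = 0, so q_Z = 36.85 − 0.5q_Y.
The reaction-function slope is −0.5, so a 2-unit rise in q_Y moves q_Z by −0.5 × 2 = −1. Z's best response falls — the actions are strategic substitutes.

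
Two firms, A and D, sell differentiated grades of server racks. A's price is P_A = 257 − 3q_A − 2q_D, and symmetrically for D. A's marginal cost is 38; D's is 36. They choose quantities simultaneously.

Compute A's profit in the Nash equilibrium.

2227.6875

Firm A's profit: π = q_A(257 − 3q_A − 2q_D) − 38q_A.
∂π/∂q_A = 219 − 6q_A − 2q_D = 0 ⇒ q_A = 36.5 − (1/3)q_D.
Similarly q_D = 221/6 − (1/3)q_A.
Solving the two reaction functions simultaneously: (1 − (−1/3)(−1/3))q_A = 36.5 − (1/3)·(221/6), so (8/9)q_A = 218/9 and q_A = 27.25.
Then q_D = 221/6 − (1/3)·27.25 = 27.75.
P_A = 257 − 3·27.25 − 2·27.75 = 119.75.
Profit = (119.75 − 38)·27.25 = 2227.6875.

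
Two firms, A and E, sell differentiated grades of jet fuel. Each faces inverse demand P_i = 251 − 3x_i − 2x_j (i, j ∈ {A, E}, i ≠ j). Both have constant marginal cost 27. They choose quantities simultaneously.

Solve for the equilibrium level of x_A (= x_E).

Firm A's profit: π = x_A(251 − 3x_A − 2x_E) − 27x_A.
∂π/∂x_A = 224 − 6x_A − 2x_E = 0 ⇒ x_A = 112/3 − (1/3)x_E.
The game is symmetric, so in equilibrium x_E = x_A: the reaction function gives (4/3)x_A = 112/3, hence x_A = 28.

28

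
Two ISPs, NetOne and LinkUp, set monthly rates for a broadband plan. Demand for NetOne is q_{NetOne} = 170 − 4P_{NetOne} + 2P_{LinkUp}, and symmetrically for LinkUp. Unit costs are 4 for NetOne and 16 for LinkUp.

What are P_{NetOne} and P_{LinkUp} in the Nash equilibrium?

32.6, 37.4

NetOne's profit: π = (P_{NetOne} − 4)(170 − 4P_{NetOne} + 2P_{LinkUp}).
∂π/∂P_{NetOne} = 186 − 8P_{NetOne} + 2P_{LinkUp} = 0 ⇒ P_{NetOne} = 23.25 + 0.25P_{LinkUp}.
Similarly P_{LinkUp} = 29.25 + 0.25P_{NetOne}.
Solving the two reaction functions simultaneously: (1 − (0.25)(0.25))P_{NetOne} = 23.25 + 0.25·29.25, so 0.9375P_{NetOne} = 30.5625 and P_{NetOne} = 32.6.
Then P_{LinkUp} = 29.25 + 0.25·32.6 = 37.4.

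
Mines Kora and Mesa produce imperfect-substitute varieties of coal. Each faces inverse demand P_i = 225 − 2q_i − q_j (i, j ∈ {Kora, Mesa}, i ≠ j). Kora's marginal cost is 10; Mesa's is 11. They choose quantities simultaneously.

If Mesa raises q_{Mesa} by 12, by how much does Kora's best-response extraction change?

-3

Mine Kora's profit: π = q_{Kora}(225 − 2q_{Kora} − q_{Mesa}) − 10q_{Kora}.
∂π/∂q_{Kora} = 215 − 4q_{Kora} − q_{Mesa} = 0 ⇒ q_{Kora} = 53.75 − 0.25q_{Mesa}.
The reaction-function slope is −0.25, so a 12-unit rise in q_{Mesa} moves q_{Kora} by −0.25 × 12 = −3. Kora's best response falls — the actions are strategic substitutes.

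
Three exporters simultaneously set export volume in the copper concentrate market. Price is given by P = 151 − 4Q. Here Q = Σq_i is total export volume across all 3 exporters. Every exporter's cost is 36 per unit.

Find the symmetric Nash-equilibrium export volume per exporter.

A representative exporter's profit is π_i = q_i(151 − 4Q) − 36q_i, with Q = q_i + Σ_{j≠i} q_j.
First-order condition: 115 − 8q_i − 4Σ_{j≠i} q_j = 0.
In a symmetric equilibrium every exporter chooses the same q, so Σ_{j≠i} q_j = 2q. The condition becomes 115 − 16q = 0, giving q = 115/16 = 7.1875.

7.1875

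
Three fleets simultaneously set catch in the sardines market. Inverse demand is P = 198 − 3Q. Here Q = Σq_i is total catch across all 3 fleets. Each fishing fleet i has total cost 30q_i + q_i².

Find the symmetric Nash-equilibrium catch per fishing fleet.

A representative fishing fleet's profit is π_i = q_i(198 − 3Q) − 30q_i − q_i², with Q = q_i + Σ_{j≠i} q_j.
First-order condition: 168 − 8q_i − 3Σ_{j≠i} q_j = 0.
In a symmetric equilibrium every fishing fleet chooses the same q, so Σ_{j≠i} q_j = 2q. The condition becomes 168 − 14q = 0, giving q = 168/14 = 12.

12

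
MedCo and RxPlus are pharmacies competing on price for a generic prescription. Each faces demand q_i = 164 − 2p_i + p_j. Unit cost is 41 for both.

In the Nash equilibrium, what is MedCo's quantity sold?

MedCo's profit: π = (p_{MedCo} − 41)(164 − 2p_{MedCo} + p_{RxPlus}).
∂π/∂p_{MedCo} = 246 − 4p_{MedCo} + p_{RxPlus} = 0 ⇒ p_{MedCo} = 61.5 + 0.25p_{RxPlus}.
By symmetry p_{RxPlus} = p_{MedCo}; substituting into the reaction function, 0.75p_{MedCo} = 61.5 and p_{MedCo} = 82.
q_{MedCo} = 164 − 2·82 + 82 = 82.

82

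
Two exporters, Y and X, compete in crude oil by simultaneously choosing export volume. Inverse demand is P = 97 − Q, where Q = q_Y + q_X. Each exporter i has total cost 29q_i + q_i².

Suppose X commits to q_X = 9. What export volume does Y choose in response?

Exporter Y's profit: π = q_Y(97 − (q_Y + q_X)) − 29q_Y − q_Y².
∂π/∂q_Y = 68 − 4q_Y − q_X = 0, so q_Y = 17 − 0.25q_X.
At q_X = 9: q_Y = 17 − 0.25·9 = 14.75.

14.75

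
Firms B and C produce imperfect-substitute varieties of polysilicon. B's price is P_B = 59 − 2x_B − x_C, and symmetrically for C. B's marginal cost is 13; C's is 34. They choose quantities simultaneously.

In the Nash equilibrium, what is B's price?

34.2

Firm B's profit: π = x_B(59 − 2x_B − x_C) − 13x_B.
∂π/∂x_B = 46 − 4x_B − x_C = 0 ⇒ x_B = 11.5 − 0.25x_C.
Similarly x_C = 6.25 − 0.25x_B.
Substituting the second reaction function into the first: x_B = 11.5 − 0.25(6.25 − 0.25x_B), which gives 0.9375x_B = 9.9375 ⇒ x_B = 10.6.
Then x_C = 6.25 − 0.25·10.6 = 3.6.
P_B = 59 − 2·10.6 − 3.6 = 34.2.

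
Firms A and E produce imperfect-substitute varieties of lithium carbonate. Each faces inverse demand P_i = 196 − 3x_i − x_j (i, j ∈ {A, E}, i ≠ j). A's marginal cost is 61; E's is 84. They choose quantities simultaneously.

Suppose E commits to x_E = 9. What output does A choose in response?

21

Firm A's profit: π = x_A(196 − 3x_A − x_E) − 61x_A.
∂π/∂x_A = 135 − 6x_A − x_E = 0 ⇒ x_A = 22.5 − (1/6)x_E.
At x_E = 9: x_A = 22.5 − (1/6)·9 = 21.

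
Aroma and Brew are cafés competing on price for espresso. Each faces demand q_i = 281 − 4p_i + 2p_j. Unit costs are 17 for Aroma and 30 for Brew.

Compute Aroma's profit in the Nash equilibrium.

7361.64

Aroma's profit: π = (p_{Aroma} − 17)(281 − 4p_{Aroma} + 2p_{Brew}).
∂π/∂p_{Aroma} = 349 − 8p_{Aroma} + 2p_{Brew} = 0 ⇒ p_{Aroma} = 43.625 + 0.25p_{Brew}.
Similarly p_{Brew} = 50.125 + 0.25p_{Aroma}.
Substituting the second reaction function into the first: p_{Aroma} = 43.625 + 0.25(50.125 + 0.25p_{Aroma}), which gives 0.9375p_{Aroma} = 1797/32 ⇒ p_{Aroma} = 59.9.
Then p_{Brew} = 50.125 + 0.25·59.9 = 65.1.
q_{Aroma} = 281 − 4·59.9 + 2·65.1 = 171.6.
Profit = (59.9 − 17)·171.6 = 7361.64.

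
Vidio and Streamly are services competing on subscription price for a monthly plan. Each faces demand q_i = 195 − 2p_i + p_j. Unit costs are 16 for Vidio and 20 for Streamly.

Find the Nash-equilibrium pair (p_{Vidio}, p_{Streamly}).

76.2, 77.8

Vidio's profit: π = (p_{Vidio} − 16)(195 − 2p_{Vidio} + p_{Streamly}).
∂π/∂p_{Vidio} = 227 − 4p_{Vidio} + p_{Streamly} = 0 ⇒ p_{Vidio} = 56.75 + 0.25p_{Streamly}.
Similarly p_{Streamly} = 58.75 + 0.25p_{Vidio}.
Substituting the second reaction function into the first: p_{Vidio} = 56.75 + 0.25(58.75 + 0.25p_{Vidio}), which gives 0.9375p_{Vidio} = 71.4375 ⇒ p_{Vidio} = 76.2.
Then p_{Streamly} = 58.75 + 0.25·76.2 = 77.8.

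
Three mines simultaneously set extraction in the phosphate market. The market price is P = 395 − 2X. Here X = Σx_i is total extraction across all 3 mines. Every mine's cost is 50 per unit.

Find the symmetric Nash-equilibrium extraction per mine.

A representative mine's profit is π_i = x_i(395 − 2X) − 50x_i, with X = x_i + Σ_{j≠i} x_j.
First-order condition: 345 − 4x_i − 2Σ_{j≠i} x_j = 0.
In a symmetric equilibrium every mine chooses the same x, so Σ_{j≠i} x_j = 2x. The condition becomes 345 − 8x = 0, giving x = 345/8 = 43.125.

43.125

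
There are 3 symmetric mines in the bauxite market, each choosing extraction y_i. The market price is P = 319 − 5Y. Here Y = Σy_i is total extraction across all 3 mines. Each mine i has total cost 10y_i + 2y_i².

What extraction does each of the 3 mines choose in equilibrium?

A representative mine's profit is π_i = y_i(319 − 5Y) − 10y_i − 2y_i², with Y = y_i + Σ_{j≠i} y_j.
First-order condition: 309 − 14y_i − 5Σ_{j≠i} y_j = 0.
With identical mines, set every y_j = y: then 309 − 14y − 10y = 0, i.e. y = 309/24 = 12.875.

12.875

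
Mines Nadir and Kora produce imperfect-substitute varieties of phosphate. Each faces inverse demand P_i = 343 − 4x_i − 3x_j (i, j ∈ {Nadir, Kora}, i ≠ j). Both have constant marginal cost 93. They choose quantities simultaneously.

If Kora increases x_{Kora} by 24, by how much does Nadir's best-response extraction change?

-9

Mine Nadir's profit: π = x_{Nadir}(343 − 4x_{Nadir} − 3x_{Kora}) − 93x_{Nadir}.
∂π/∂x_{Nadir} = 250 − 8x_{Nadir} − 3x_{Kora} = 0 ⇒ x_{Nadir} = 31.25 − 0.375x_{Kora}.
The reaction-function slope is −0.375, so a 24-unit rise in x_{Kora} moves x_{Nadir} by −0.375 × 24 = −9. Nadir's best response falls — the actions are strategic substitutes.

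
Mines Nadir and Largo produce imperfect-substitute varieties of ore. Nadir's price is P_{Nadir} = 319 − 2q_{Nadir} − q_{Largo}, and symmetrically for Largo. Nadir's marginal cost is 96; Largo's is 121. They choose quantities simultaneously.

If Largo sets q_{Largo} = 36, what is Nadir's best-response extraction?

46.75

Mine Nadir's profit: π = q_{Nadir}(319 − 2q_{Nadir} − q_{Largo}) − 96q_{Nadir}.
∂π/∂q_{Nadir} = 223 − 4q_{Nadir} − q_{Largo} = 0 ⇒ q_{Nadir} = 55.75 − 0.25q_{Largo}.
At q_{Largo} = 36: q_{Nadir} = 55.75 − 0.25·36 = 46.75.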